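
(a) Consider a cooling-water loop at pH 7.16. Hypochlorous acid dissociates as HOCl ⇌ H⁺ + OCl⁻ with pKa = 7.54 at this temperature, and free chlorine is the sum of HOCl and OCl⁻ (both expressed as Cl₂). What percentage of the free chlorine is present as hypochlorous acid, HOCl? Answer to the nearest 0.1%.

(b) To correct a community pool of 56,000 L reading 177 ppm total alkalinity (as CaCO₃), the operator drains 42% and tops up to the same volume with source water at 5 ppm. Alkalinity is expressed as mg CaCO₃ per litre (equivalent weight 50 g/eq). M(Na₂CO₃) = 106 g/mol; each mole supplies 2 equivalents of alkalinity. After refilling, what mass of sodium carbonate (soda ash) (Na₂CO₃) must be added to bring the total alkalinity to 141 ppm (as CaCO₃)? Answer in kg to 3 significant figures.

(a) 70.6%; (b) 2.15 kg

(a) [OCl⁻]/[HOCl] = 10^(pH − pKa) = 10^(7.16 − 7.54) = 10^-0.38 = 0.4169.
(a) Fraction as HOCl = 1 / (1 + 0.4169) = 0.7058.

(b) After draining 42% and refilling: 177 × 0.58 + 5 × 0.42 = 104.76 ppm.
(b) Deficit to target: 141 − 104.76 = 36.24 mg/L.
(b) As CaCO₃: 36.24 mg/L × 56,000 L = 2029 g; ÷ 50 g/eq ÷ 2 = 20.29 mol Na₂CO₃.
(b) Mass: 20.29 × 106 = 2151 g.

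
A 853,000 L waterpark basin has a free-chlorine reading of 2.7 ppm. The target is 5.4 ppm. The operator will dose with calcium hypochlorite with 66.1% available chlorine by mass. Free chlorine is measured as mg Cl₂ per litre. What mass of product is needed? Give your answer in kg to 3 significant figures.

Chlorine deficit: 5.4 − 2.7 = 2.7 ppm = 2.7 mg/L as Cl₂.
Cl₂ equivalent needed: 2.7 mg/L × 853,000 L = 2,303,000 mg = 2303 g.
Product at 66.1% available chlorine: 2303 / 0.661 = 3484 g.

3.48 kg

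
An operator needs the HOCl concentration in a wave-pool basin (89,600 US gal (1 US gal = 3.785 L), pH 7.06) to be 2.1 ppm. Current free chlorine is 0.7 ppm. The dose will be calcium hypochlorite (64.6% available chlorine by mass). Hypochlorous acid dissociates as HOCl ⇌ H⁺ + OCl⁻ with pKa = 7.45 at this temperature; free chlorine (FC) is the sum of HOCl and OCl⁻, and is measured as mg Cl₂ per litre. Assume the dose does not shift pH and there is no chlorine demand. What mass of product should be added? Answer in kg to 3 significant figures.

Volume: 89,600 US gal × 3.785 L/gal = 339,136 L.
[OCl⁻]/[HOCl] = 10^(pH − pKa) = 10^(7.06 − 7.45) = 0.4074; fraction as HOCl = 1/(1 + 0.4074) = 0.7105.
Free chlorine required for 2.1 ppm HOCl: 2.1 / 0.7105 = 2.955 ppm.
FC to add: 2.955 − 0.7 = 2.255 mg/L as Cl₂.
Cl₂ equivalent: 2.255 mg/L × 339,136 L = 764.9 g.
Product at 64.6% available Cl: 764.9 / 0.646 = 1184 g.

1.18 kg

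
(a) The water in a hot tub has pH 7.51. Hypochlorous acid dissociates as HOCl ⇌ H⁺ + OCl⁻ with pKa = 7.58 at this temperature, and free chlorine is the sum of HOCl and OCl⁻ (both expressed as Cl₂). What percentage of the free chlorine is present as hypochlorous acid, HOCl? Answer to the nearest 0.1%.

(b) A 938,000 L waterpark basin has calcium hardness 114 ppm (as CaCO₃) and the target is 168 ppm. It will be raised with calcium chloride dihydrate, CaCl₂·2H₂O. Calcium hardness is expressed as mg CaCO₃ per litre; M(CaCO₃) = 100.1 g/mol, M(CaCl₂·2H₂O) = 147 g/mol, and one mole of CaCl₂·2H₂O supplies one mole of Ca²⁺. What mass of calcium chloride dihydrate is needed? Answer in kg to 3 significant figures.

(a) 54.0%; (b) 74.4 kg

(a) [OCl⁻]/[HOCl] = 10^(pH − pKa) = 10^(7.51 − 7.58) = 10^-0.07 = 0.8511.
(a) Fraction as HOCl = 1 / (1 + 0.8511) = 0.5402.

(b) Hardness to add: (168 − 114) = 54 mg/L as CaCO₃ × 938,000 L = 50,650 g as CaCO₃.
(b) Moles of Ca²⁺ (1 mol Ca²⁺ ≡ 1 mol CaCO₃): 50,650 / 100.1 g/mol = 506 mol.
(b) Mass of CaCl₂·2H₂O: 506 × 147 = 74,380 g.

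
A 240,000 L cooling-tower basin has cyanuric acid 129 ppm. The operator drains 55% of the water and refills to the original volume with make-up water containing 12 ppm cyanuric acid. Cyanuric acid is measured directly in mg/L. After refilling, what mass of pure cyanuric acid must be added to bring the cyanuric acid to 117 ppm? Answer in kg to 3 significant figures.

12.6 kg

After draining 55% and refilling: 129 × 0.45 + 12 × 0.55 = 64.65 ppm.
Deficit to target: 117 − 64.65 = 52.35 mg/L.
Mass: 52.35 mg/L × 240,000 L = 12,560 g cyanuric acid.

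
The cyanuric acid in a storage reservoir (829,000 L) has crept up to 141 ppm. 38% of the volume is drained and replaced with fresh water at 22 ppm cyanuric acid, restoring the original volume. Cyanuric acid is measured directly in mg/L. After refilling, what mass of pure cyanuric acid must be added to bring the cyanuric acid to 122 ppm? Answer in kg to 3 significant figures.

After draining 38% and refilling: 141 × 0.62 + 22 × 0.38 = 95.78 ppm.
Deficit to target: 122 − 95.78 = 26.22 mg/L.
Mass: 26.22 mg/L × 829,000 L = 21,740 g cyanuric acid.

21.7 kg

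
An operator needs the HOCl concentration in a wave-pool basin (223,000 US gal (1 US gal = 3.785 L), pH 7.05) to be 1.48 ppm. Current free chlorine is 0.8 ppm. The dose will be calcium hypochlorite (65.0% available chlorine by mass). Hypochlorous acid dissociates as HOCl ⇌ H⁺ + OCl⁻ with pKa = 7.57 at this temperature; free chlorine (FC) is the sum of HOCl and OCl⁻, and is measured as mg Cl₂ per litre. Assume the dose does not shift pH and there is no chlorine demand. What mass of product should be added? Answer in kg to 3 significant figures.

1.46 kg

Volume: 223,000 US gal × 3.785 L/gal = 844,055 L.
[OCl⁻]/[HOCl] = 10^(pH − pKa) = 10^(7.05 − 7.57) = 0.302; fraction as HOCl = 1/(1 + 0.302) = 0.7681.
Free chlorine required for 1.48 ppm HOCl: 1.48 / 0.7681 = 1.927 ppm.
FC to add: 1.927 − 0.8 = 1.127 mg/L as Cl₂.
Cl₂ equivalent: 1.127 mg/L × 844,055 L = 951.2 g.
Product at 65.0% available Cl: 951.2 / 0.65 = 1463 g.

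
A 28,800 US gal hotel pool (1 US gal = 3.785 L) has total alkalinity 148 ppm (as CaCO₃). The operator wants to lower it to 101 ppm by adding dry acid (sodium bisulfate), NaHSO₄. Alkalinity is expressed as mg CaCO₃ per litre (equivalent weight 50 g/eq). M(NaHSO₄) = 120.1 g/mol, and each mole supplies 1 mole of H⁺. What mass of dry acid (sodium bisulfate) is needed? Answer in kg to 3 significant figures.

12.3 kg

Volume: 28,800 US gal × 3.785 L/gal = 109,008 L.
Alkalinity to neutralize: (148 − 101) = 47 mg/L as CaCO₃ × 109,008 L = 5123 g as CaCO₃.
Equivalents of H⁺ required: 5123 ÷ 50 g/eq = 102.5 eq = 102.5 mol NaHSO₄.
Mass of NaHSO₄: 102.5 × 120.1 = 12,310 g.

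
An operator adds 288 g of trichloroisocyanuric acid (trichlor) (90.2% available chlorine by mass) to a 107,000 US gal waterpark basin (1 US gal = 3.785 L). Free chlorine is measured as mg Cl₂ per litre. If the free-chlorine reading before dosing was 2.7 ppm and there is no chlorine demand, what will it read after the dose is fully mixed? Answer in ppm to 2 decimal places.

3.34 ppm

Volume: 107,000 US gal × 3.785 L/gal = 404,995 L.
Available chlorine delivered: 288 g × 0.902 = 259.8 g as Cl₂.
Concentration rise: 259.8 g / 404,995 L = 0.6414 mg/L = 0.64 ppm.
Final FC: 2.7 + 0.64 = 3.34 ppm.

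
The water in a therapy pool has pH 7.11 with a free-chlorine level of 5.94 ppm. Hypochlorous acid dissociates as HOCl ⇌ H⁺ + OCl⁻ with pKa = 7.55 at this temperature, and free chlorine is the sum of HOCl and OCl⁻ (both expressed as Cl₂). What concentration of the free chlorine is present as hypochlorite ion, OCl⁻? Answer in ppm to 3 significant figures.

1.58 ppm

[OCl⁻]/[HOCl] = 10^(pH − pKa) = 10^(7.11 − 7.55) = 10^-0.44 = 0.3631.
Fraction as HOCl = 1 / (1 + 0.3631) = 0.7336.
OCl⁻ = (1 − 0.7336) × 5.94 ppm = 1.582 ppm.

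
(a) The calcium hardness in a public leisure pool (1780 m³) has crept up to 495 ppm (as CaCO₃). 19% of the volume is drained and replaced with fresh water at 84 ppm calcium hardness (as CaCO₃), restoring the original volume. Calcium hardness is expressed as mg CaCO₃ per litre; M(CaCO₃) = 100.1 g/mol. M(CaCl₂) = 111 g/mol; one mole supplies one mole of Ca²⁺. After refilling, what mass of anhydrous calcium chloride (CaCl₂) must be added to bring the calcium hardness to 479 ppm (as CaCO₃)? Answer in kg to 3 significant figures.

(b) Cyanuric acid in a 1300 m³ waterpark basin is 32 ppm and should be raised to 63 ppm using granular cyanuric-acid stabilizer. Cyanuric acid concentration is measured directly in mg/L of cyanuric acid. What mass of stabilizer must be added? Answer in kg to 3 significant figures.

(a) 123 kg; (b) 40.3 kg

(a) Volume: 1780 m³ = 1,780,000 L.
(a) After draining 19% and refilling: 495 × 0.81 + 84 × 0.19 = 416.91 ppm.
(a) Deficit to target: 479 − 416.91 = 62.09 mg/L.
(a) As CaCO₃: 62.09 mg/L × 1,780,000 L = 110,500 g; ÷ 100.1 = 1104 mol Ca²⁺.
(a) Mass: 1104 × 111 = 122,600 g.

(b) Volume: 1300 m³ = 1,300,000 L.
(b) CYA to add: (63 − 32) = 31 mg/L × 1,300,000 L = 40,300 g cyanuric acid.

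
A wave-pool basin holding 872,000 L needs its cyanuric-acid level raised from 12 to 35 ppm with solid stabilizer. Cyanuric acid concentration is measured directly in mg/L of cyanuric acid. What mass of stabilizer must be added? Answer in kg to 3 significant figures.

20.1 kg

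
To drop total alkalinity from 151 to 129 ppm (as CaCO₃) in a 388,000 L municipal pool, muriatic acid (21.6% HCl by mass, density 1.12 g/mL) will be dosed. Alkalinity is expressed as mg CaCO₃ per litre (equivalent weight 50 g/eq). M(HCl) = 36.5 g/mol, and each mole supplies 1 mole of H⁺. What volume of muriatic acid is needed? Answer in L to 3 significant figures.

Alkalinity to neutralize: (151 − 129) = 22 mg/L as CaCO₃ × 388,000 L = 8536 g as CaCO₃.
Equivalents of H⁺ required: 8536 ÷ 50 g/eq = 170.7 eq = 170.7 mol HCl.
Mass of HCl: 170.7 × 36.5 = 6231 g.
Mass of 21.6% solution: 6231 / 0.216 = 28,850 g.
Volume: 28,850 g ÷ 1.12 g/mL = 25,760 mL.

25.8 L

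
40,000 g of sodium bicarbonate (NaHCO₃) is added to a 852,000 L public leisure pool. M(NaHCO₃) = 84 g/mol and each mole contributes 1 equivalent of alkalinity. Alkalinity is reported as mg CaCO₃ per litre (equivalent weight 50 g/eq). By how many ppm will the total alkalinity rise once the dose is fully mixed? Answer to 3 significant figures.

Moles of NaHCO₃: 40,000 g ÷ 84 g/mol = 476.2 mol → 476.2 eq of alkalinity.
As CaCO₃: 476.2 eq × 50 g/eq = 23,810 g.
Rise: 23,810 g / 852,000 L × 1000 = 27.95 mg/L.

27.9 ppm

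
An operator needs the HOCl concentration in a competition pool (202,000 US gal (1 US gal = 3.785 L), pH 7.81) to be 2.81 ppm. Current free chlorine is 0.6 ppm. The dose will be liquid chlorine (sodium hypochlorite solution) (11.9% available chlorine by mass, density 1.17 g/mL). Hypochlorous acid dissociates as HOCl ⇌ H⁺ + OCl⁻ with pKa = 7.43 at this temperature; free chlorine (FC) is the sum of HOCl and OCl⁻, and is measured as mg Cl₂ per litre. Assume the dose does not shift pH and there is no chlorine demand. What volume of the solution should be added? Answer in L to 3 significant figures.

49.2 L

Volume: 202,000 US gal × 3.785 L/gal = 764,570 L.
[OCl⁻]/[HOCl] = 10^(pH − pKa) = 10^(7.81 − 7.43) = 2.399; fraction as HOCl = 1/(1 + 2.399) = 0.2942.
Free chlorine required for 2.81 ppm HOCl: 2.81 / 0.2942 = 9.551 ppm.
FC to add: 9.551 − 0.6 = 8.951 mg/L as Cl₂.
Cl₂ equivalent: 8.951 mg/L × 764,570 L = 6843 g.
Product at 11.9% available Cl: 6843 / 0.119 = 57,510 g.
Volume: 57,510 g ÷ 1.17 g/mL = 49,150 mL.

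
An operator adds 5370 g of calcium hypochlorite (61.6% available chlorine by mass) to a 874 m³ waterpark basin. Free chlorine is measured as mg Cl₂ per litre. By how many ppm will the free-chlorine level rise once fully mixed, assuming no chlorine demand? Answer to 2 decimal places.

3.78 ppm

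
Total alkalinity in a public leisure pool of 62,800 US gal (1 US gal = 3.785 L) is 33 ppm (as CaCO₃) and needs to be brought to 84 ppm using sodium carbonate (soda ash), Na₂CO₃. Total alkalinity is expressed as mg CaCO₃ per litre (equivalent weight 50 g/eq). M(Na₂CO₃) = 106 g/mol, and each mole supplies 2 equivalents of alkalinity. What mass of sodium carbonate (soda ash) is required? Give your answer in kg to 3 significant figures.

12.8 kg

Volume: 62,800 US gal × 3.785 L/gal = 237,698 L.
Alkalinity to add: (84 − 33) = 51 mg/L as CaCO₃ × 237,698 L = 12,120 g as CaCO₃.
Equivalents: 12,120 g ÷ 50 g/eq = 242.5 eq.
Each mole of Na₂CO₃ supplies 2 eq, so 242.5 / 2 = 121.2 mol.
Mass: 121.2 mol × 106 g/mol = 12,850 g.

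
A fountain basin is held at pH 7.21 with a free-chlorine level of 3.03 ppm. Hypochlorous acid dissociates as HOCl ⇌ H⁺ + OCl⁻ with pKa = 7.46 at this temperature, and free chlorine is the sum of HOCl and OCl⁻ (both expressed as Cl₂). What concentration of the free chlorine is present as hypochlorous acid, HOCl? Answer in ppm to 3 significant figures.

[OCl⁻]/[HOCl] = 10^(pH − pKa) = 10^(7.21 − 7.46) = 10^-0.25 = 0.5623.
Fraction as HOCl = 1 / (1 + 0.5623) = 0.6401.
HOCl = 0.6401 × 3.03 ppm = 1.939 ppm.

1.94 ppm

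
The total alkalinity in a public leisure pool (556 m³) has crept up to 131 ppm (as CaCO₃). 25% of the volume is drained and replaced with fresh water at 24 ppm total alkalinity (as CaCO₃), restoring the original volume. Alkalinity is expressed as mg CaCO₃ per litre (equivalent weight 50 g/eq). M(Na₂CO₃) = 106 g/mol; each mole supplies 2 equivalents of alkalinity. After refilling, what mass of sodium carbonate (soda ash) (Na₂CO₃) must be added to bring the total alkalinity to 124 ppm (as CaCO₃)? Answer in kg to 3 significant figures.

11.6 kg

Volume: 556 m³ = 556,000 L.
After draining 25% and refilling: 131 × 0.75 + 24 × 0.25 = 104.25 ppm.
Deficit to target: 124 − 104.25 = 19.75 mg/L.
As CaCO₃: 19.75 mg/L × 556,000 L = 10,980 g; ÷ 50 g/eq ÷ 2 = 109.8 mol Na₂CO₃.
Mass: 109.8 × 106 = 11,640 g.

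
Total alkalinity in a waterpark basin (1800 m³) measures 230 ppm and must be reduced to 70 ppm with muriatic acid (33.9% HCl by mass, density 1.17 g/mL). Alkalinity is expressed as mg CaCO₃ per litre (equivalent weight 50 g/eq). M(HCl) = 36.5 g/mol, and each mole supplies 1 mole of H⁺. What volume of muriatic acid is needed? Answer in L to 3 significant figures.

Volume: 1800 m³ = 1,800,000 L.
Alkalinity to neutralize: (230 − 70) = 160 mg/L as CaCO₃ × 1,800,000 L = 288,000 g as CaCO₃.
Equivalents of H⁺ required: 288,000 ÷ 50 g/eq = 5760 eq = 5760 mol HCl.
Mass of HCl: 5760 × 36.5 = 210,200 g.
Mass of 33.9% solution: 210,200 / 0.339 = 620,200 g.
Volume: 620,200 g ÷ 1.17 g/mL = 530,100 mL.

530 L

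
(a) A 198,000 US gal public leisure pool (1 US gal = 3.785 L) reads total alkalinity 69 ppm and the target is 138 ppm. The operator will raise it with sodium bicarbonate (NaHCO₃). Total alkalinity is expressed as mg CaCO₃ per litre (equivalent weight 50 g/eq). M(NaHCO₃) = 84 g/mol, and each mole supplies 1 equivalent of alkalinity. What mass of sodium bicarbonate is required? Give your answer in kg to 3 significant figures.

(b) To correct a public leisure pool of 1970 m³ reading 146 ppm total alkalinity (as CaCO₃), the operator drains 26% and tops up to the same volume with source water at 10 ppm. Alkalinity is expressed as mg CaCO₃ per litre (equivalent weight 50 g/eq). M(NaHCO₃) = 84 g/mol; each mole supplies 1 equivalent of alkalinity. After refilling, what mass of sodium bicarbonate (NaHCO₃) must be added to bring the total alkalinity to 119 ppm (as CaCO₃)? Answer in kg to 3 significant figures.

(a) 86.9 kg; (b) 27.7 kg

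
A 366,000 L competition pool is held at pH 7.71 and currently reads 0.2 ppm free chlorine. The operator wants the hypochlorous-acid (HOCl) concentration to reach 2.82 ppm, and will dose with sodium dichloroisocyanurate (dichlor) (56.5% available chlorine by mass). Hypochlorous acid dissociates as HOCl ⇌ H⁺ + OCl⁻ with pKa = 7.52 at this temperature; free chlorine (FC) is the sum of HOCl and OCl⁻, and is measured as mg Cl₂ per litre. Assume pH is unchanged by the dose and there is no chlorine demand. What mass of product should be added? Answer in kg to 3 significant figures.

[OCl⁻]/[HOCl] = 10^(pH − pKa) = 10^(7.71 − 7.52) = 1.549; fraction as HOCl = 1/(1 + 1.549) = 0.3923.
Free chlorine required for 2.82 ppm HOCl: 2.82 / 0.3923 = 7.188 ppm.
FC to add: 7.188 − 0.2 = 6.988 mg/L as Cl₂.
Cl₂ equivalent: 6.988 mg/L × 366,000 L = 2557 g.
Product at 56.5% available Cl: 2557 / 0.565 = 4527 g.

4.53 kg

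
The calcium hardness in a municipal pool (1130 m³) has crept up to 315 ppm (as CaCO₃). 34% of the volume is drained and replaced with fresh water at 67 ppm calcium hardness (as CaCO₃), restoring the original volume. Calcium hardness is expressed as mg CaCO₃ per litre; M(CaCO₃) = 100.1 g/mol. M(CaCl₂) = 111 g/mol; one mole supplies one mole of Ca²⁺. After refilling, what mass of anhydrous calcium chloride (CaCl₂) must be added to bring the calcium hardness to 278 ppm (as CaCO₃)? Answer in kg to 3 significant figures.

59.3 kg

Volume: 1130 m³ = 1,130,000 L.
After draining 34% and refilling: 315 × 0.66 + 67 × 0.34 = 230.68 ppm.
Deficit to target: 278 − 230.68 = 47.32 mg/L.
As CaCO₃: 47.32 mg/L × 1,130,000 L = 53,470 g; ÷ 100.1 = 534.2 mol Ca²⁺.
Mass: 534.2 × 111 = 59,290 g.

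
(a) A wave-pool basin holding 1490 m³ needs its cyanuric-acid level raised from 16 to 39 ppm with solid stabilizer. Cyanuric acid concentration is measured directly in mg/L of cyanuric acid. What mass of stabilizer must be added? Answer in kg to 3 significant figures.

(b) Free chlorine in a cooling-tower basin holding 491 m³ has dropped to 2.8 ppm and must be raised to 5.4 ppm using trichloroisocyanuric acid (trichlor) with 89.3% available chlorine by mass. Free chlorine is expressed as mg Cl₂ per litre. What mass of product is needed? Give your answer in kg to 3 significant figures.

(a) Volume: 1490 m³ = 1,490,000 L.
(a) CYA to add: (39 − 16) = 23 mg/L × 1,490,000 L = 34,270 g cyanuric acid.

(b) Volume: 491 m³ = 491,000 L.
(b) Chlorine deficit: 5.4 − 2.8 = 2.6 ppm = 2.6 mg/L as Cl₂.
(b) Cl₂ equivalent needed: 2.6 mg/L × 491,000 L = 1,277,000 mg = 1277 g.
(b) Product at 89.3% available chlorine: 1277 / 0.893 = 1430 g.

(a) 34.3 kg; (b) 1.43 kg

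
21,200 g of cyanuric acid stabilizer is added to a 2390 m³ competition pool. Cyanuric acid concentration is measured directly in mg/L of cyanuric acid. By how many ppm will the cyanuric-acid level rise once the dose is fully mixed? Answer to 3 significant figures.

Volume: 2390 m³ = 2,390,000 L.
Rise: 21,200 g / 2,390,000 L × 1000 = 8.87 mg/L.

8.87 ppm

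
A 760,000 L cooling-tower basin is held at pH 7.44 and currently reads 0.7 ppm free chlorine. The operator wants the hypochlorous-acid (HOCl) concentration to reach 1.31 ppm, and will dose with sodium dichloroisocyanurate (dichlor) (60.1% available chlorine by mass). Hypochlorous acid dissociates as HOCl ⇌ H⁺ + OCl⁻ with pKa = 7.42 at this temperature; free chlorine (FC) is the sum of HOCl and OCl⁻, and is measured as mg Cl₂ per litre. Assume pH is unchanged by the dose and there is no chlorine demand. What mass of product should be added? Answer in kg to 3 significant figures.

2.51 kg

[OCl⁻]/[HOCl] = 10^(pH − pKa) = 10^(7.44 − 7.42) = 1.047; fraction as HOCl = 1/(1 + 1.047) = 0.4885.
Free chlorine required for 1.31 ppm HOCl: 1.31 / 0.4885 = 2.682 ppm.
FC to add: 2.682 − 0.7 = 1.982 mg/L as Cl₂.
Cl₂ equivalent: 1.982 mg/L × 760,000 L = 1506 g.
Product at 60.1% available Cl: 1506 / 0.601 = 2506 g.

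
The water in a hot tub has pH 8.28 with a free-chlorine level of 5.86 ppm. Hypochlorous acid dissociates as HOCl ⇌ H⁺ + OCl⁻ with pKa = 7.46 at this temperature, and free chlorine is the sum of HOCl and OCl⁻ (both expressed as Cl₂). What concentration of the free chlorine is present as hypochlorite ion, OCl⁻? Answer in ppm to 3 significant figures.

[OCl⁻]/[HOCl] = 10^(pH − pKa) = 10^(8.28 − 7.46) = 10^0.82 = 6.607.
Fraction as HOCl = 1 / (1 + 6.607) = 0.1315.
OCl⁻ = (1 − 0.1315) × 5.86 ppm = 5.09 ppm.

5.09 ppm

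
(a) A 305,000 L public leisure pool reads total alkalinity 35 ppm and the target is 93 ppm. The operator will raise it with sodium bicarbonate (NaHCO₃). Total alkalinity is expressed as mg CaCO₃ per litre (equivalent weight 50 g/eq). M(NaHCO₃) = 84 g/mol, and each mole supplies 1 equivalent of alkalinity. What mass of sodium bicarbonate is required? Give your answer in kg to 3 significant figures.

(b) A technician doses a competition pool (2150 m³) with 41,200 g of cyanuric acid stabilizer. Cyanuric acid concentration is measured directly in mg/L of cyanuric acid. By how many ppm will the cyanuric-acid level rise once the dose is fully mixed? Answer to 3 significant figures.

(a) 29.7 kg; (b) 19.2 ppm

(a) Alkalinity to add: (93 − 35) = 58 mg/L as CaCO₃ × 305,000 L = 17,690 g as CaCO₃.
(a) Equivalents: 17,690 g ÷ 50 g/eq = 353.8 eq.
(a) NaHCO₃ supplies 1 eq per mole → 353.8 mol.
(a) Mass: 353.8 mol × 84 g/mol = 29,720 g.

(b) Volume: 2150 m³ = 2,150,000 L.
(b) Rise: 41,200 g / 2,150,000 L × 1000 = 19.16 mg/L.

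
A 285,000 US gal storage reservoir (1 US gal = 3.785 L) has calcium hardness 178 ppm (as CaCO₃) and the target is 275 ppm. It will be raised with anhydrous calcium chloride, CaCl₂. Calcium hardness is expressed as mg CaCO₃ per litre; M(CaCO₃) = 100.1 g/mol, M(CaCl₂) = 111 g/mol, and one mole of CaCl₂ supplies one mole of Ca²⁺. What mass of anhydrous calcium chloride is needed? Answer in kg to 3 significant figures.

Volume: 285,000 US gal × 3.785 L/gal = 1,078,725 L.
Hardness to add: (275 − 178) = 97 mg/L as CaCO₃ × 1,078,725 L = 104,600 g as CaCO₃.
Moles of Ca²⁺ (1 mol Ca²⁺ ≡ 1 mol CaCO₃): 104,600 / 100.1 g/mol = 1045 mol.
Mass of CaCl₂: 1045 × 111 = 116,000 g.

116 kg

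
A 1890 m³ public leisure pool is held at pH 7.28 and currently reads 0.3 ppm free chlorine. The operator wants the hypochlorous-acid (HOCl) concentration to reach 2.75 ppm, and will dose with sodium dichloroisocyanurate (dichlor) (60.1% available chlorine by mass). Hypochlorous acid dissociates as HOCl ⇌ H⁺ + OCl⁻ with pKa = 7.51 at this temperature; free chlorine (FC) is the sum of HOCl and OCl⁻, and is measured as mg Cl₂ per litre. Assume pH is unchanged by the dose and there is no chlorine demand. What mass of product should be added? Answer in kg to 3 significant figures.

Volume: 1890 m³ = 1,890,000 L.
[OCl⁻]/[HOCl] = 10^(pH − pKa) = 10^(7.28 − 7.51) = 0.5888; fraction as HOCl = 1/(1 + 0.5888) = 0.6294.
Free chlorine required for 2.75 ppm HOCl: 2.75 / 0.6294 = 4.369 ppm.
FC to add: 4.369 − 0.3 = 4.069 mg/L as Cl₂.
Cl₂ equivalent: 4.069 mg/L × 1,890,000 L = 7691 g.
Product at 60.1% available Cl: 7691 / 0.601 = 12,800 g.

12.8 kg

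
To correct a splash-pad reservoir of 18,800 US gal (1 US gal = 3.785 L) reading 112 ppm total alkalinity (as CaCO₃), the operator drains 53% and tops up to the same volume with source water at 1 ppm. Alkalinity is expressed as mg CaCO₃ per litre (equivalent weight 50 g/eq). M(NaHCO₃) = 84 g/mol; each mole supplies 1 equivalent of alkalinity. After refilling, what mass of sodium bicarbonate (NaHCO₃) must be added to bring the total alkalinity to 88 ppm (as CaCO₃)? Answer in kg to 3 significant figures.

4.16 kg

Volume: 18,800 US gal × 3.785 L/gal = 71,158 L.
After draining 53% and refilling: 112 × 0.47 + 1 × 0.53 = 53.17 ppm.
Deficit to target: 88 − 53.17 = 34.83 mg/L.
As CaCO₃: 34.83 mg/L × 71,158 L = 2478 g; ÷ 50 g/eq ÷ 1 = 49.57 mol NaHCO₃.
Mass: 49.57 × 84 = 4164 g.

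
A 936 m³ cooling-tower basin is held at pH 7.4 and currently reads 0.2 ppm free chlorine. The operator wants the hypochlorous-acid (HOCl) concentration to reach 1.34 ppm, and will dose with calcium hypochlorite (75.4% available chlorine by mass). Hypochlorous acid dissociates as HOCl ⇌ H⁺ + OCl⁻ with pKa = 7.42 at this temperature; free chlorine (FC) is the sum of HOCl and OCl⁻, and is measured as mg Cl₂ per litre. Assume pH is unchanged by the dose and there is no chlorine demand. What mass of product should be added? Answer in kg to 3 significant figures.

3.00 kg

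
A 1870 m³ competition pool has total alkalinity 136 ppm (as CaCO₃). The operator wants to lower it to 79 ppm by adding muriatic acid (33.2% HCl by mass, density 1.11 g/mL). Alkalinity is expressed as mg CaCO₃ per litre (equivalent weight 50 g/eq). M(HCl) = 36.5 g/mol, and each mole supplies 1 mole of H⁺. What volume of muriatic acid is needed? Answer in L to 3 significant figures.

211 L

Volume: 1870 m³ = 1,870,000 L.
Alkalinity to neutralize: (136 − 79) = 57 mg/L as CaCO₃ × 1,870,000 L = 106,600 g as CaCO₃.
Equivalents of H⁺ required: 106,600 ÷ 50 g/eq = 2132 eq = 2132 mol HCl.
Mass of HCl: 2132 × 36.5 = 77,810 g.
Mass of 33.2% solution: 77,810 / 0.332 = 234,400 g.
Volume: 234,400 g ÷ 1.11 g/mL = 211,100 mL.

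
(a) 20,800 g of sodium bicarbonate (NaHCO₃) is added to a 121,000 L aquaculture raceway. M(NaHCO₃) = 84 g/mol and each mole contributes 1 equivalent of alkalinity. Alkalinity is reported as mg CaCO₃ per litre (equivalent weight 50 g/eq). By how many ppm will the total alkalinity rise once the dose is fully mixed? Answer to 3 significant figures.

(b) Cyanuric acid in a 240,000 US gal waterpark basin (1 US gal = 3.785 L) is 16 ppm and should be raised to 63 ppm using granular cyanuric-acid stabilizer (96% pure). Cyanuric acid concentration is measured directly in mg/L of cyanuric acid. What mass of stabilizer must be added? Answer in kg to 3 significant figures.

(a) Moles of NaHCO₃: 20,800 g ÷ 84 g/mol = 247.6 mol → 247.6 eq of alkalinity.
(a) As CaCO₃: 247.6 eq × 50 g/eq = 12,380 g.
(a) Rise: 12,380 g / 121,000 L × 1000 = 102.3 mg/L.

(b) Volume: 240,000 US gal × 3.785 L/gal = 908,400 L.
(b) CYA to add: (63 − 16) = 47 mg/L × 908,400 L = 42,690 g cyanuric acid.
(b) At 96% purity: 42,690 / 0.96 = 44,470 g product.

(a) 102 ppm; (b) 44.5 kg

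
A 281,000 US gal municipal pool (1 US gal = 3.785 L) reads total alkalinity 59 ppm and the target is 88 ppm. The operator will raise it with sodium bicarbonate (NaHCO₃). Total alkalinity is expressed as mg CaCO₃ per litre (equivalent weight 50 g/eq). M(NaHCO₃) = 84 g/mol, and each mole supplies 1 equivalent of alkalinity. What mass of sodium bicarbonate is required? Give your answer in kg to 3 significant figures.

51.8 kg

Volume: 281,000 US gal × 3.785 L/gal = 1,063,585 L.
Alkalinity to add: (88 − 59) = 29 mg/L as CaCO₃ × 1,063,585 L = 30,840 g as CaCO₃.
Equivalents: 30,840 g ÷ 50 g/eq = 616.9 eq.
NaHCO₃ supplies 1 eq per mole → 616.9 mol.
Mass: 616.9 mol × 84 g/mol = 51,820 g.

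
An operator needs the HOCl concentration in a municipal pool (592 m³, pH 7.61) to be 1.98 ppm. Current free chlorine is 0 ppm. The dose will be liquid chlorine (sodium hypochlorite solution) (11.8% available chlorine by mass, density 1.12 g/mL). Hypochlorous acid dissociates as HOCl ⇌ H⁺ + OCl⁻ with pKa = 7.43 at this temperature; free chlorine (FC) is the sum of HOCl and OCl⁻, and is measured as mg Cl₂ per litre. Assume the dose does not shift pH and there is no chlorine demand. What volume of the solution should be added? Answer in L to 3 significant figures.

Volume: 592 m³ = 592,000 L.
[OCl⁻]/[HOCl] = 10^(pH − pKa) = 10^(7.61 − 7.43) = 1.514; fraction as HOCl = 1/(1 + 1.514) = 0.3978.
Free chlorine required for 1.98 ppm HOCl: 1.98 / 0.3978 = 4.977 ppm.
FC to add: 4.977 − 0 = 4.977 mg/L as Cl₂.
Cl₂ equivalent: 4.977 mg/L × 592,000 L = 2946 g.
Product at 11.8% available Cl: 2946 / 0.118 = 24,970 g.
Volume: 24,970 g ÷ 1.12 g/mL = 22,290 mL.

22.3 L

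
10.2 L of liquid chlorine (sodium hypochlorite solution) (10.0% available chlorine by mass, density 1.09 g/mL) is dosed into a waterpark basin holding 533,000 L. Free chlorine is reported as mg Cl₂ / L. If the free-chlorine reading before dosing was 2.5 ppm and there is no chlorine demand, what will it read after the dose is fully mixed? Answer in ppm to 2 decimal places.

Mass of solution: 10.2 L × 1000 mL/L × 1.09 g/mL = 11,120 g.
Available chlorine delivered: 11,120 g × 0.1 = 1112 g as Cl₂.
Concentration rise: 1112 g / 533,000 L = 2.086 mg/L = 2.09 ppm.
Final FC: 2.5 + 2.09 = 4.59 ppm.

4.59 ppm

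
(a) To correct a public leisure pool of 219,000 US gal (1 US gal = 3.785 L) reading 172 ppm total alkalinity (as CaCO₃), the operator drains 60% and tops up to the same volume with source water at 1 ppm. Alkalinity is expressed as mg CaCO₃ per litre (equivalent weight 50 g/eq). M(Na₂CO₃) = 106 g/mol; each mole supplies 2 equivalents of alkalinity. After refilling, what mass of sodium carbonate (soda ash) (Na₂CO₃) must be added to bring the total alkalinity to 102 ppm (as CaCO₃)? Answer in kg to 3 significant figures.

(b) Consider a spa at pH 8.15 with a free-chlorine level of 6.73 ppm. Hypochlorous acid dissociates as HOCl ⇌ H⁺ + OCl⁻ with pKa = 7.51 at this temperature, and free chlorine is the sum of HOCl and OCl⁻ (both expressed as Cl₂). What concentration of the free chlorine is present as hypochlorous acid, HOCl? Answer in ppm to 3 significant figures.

(a) Volume: 219,000 US gal × 3.785 L/gal = 828,915 L.
(a) After draining 60% and refilling: 172 × 0.40 + 1 × 0.60 = 69.4 ppm.
(a) Deficit to target: 102 − 69.4 = 32.6 mg/L.
(a) As CaCO₃: 32.6 mg/L × 828,915 L = 27,020 g; ÷ 50 g/eq ÷ 2 = 270.2 mol Na₂CO₃.
(a) Mass: 270.2 × 106 = 28,640 g.

(b) [OCl⁻]/[HOCl] = 10^(pH − pKa) = 10^(8.15 − 7.51) = 10^0.64 = 4.365.
(b) Fraction as HOCl = 1 / (1 + 4.365) = 0.1864.
(b) HOCl = 0.1864 × 6.73 ppm = 1.254 ppm.

(a) 28.6 kg; (b) 1.25 ppm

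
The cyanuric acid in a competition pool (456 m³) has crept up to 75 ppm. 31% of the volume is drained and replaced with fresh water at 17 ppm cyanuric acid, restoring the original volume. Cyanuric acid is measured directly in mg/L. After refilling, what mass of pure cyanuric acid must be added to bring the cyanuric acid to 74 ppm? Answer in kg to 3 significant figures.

Volume: 456 m³ = 456,000 L.
After draining 31% and refilling: 75 × 0.69 + 17 × 0.31 = 57.02 ppm.
Deficit to target: 74 − 57.02 = 16.98 mg/L.
Mass: 16.98 mg/L × 456,000 L = 7743 g cyanuric acid.

7.74 kg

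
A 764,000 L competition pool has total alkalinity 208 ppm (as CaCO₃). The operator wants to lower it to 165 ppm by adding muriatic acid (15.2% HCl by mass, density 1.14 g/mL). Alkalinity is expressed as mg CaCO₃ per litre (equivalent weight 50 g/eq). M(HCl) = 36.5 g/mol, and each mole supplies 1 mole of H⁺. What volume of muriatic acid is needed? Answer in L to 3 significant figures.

Alkalinity to neutralize: (208 − 165) = 43 mg/L as CaCO₃ × 764,000 L = 32,850 g as CaCO₃.
Equivalents of H⁺ required: 32,850 ÷ 50 g/eq = 657 eq = 657 mol HCl.
Mass of HCl: 657 × 36.5 = 23,980 g.
Mass of 15.2% solution: 23,980 / 0.152 = 157,800 g.
Volume: 157,800 g ÷ 1.14 g/mL = 138,400 mL.

138 L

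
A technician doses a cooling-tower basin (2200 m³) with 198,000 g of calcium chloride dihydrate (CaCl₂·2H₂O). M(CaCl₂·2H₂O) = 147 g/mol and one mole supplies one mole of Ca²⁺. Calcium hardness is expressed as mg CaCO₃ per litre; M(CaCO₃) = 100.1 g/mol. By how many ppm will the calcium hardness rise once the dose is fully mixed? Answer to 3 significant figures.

61.3 ppm

Volume: 2200 m³ = 2,200,000 L.
Moles of Ca²⁺: 198,000 g ÷ 147 g/mol = 1347 mol.
As CaCO₃: 1347 mol × 100.1 g/mol = 134,800 g.
Rise: 134,800 g / 2,200,000 L × 1000 = 61.29 mg/L.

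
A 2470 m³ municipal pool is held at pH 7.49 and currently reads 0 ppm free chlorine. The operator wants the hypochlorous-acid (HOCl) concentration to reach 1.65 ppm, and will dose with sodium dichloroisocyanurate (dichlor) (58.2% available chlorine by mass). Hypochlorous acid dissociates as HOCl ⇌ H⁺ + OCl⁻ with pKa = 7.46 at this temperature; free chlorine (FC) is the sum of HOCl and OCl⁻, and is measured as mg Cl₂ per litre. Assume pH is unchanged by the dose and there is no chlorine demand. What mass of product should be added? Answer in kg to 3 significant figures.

Volume: 2470 m³ = 2,470,000 L.
[OCl⁻]/[HOCl] = 10^(pH − pKa) = 10^(7.49 − 7.46) = 1.072; fraction as HOCl = 1/(1 + 1.072) = 0.4827.
Free chlorine required for 1.65 ppm HOCl: 1.65 / 0.4827 = 3.418 ppm.
FC to add: 3.418 − 0 = 3.418 mg/L as Cl₂.
Cl₂ equivalent: 3.418 mg/L × 2,470,000 L = 8442 g.
Product at 58.2% available Cl: 8442 / 0.582 = 14,510 g.

14.5 kg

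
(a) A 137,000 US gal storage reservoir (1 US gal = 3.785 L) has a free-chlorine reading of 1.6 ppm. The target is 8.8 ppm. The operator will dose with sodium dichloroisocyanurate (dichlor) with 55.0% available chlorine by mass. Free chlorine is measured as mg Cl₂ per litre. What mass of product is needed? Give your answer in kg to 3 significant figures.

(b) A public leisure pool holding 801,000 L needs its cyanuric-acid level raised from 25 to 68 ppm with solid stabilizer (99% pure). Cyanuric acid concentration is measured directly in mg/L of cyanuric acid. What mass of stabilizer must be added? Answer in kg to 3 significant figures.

(a) Volume: 137,000 US gal × 3.785 L/gal = 518,545 L.
(a) Chlorine deficit: 8.8 − 1.6 = 7.2 ppm = 7.2 mg/L as Cl₂.
(a) Cl₂ equivalent needed: 7.2 mg/L × 518,545 L = 3,734,000 mg = 3734 g.
(a) Product at 55.0% available chlorine: 3734 / 0.55 = 6788 g.

(b) CYA to add: (68 − 25) = 43 mg/L × 801,000 L = 34,440 g cyanuric acid.
(b) At 99% purity: 34,440 / 0.99 = 34,790 g product.

(a) 6.79 kg; (b) 34.8 kg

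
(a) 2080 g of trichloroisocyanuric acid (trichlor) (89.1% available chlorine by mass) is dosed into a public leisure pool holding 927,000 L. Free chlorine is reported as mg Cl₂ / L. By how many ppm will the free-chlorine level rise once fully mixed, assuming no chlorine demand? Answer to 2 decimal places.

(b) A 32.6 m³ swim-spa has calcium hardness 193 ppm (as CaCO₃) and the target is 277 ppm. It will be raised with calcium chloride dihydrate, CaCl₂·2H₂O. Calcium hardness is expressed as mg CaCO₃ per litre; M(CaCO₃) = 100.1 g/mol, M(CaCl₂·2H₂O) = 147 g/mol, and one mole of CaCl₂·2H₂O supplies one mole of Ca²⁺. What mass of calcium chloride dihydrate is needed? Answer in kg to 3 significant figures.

(a) 2.00 ppm; (b) 4.02 kg

(a) Available chlorine delivered: 2080 g × 0.891 = 1853 g as Cl₂.
(a) Concentration rise: 1853 g / 927,000 L = 1.999 mg/L = 2.00 ppm.

(b) Volume: 32.6 m³ = 32,600 L.
(b) Hardness to add: (277 − 193) = 84 mg/L as CaCO₃ × 32,600 L = 2738 g as CaCO₃.
(b) Moles of Ca²⁺ (1 mol Ca²⁺ ≡ 1 mol CaCO₃): 2738 / 100.1 g/mol = 27.36 mol.
(b) Mass of CaCl₂·2H₂O: 27.36 × 147 = 4021 g.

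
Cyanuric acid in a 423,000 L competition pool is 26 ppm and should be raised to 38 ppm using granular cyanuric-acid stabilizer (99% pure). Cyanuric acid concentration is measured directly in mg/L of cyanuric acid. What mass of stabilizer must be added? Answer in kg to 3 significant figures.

5.13 kg

CYA to add: (38 − 26) = 12 mg/L × 423,000 L = 5076 g cyanuric acid.
At 99% purity: 5076 / 0.99 = 5127 g product.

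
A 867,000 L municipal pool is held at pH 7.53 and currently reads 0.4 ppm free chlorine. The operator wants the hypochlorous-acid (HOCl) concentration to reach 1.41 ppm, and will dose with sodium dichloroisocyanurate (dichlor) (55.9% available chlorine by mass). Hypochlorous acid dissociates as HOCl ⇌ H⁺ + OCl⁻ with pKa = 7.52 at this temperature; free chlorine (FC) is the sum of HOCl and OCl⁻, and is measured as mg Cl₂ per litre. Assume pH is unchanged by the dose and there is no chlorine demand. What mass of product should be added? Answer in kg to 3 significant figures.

[OCl⁻]/[HOCl] = 10^(pH − pKa) = 10^(7.53 − 7.52) = 1.023; fraction as HOCl = 1/(1 + 1.023) = 0.4942.
Free chlorine required for 1.41 ppm HOCl: 1.41 / 0.4942 = 2.853 ppm.
FC to add: 2.853 − 0.4 = 2.453 mg/L as Cl₂.
Cl₂ equivalent: 2.453 mg/L × 867,000 L = 2127 g.
Product at 55.9% available Cl: 2127 / 0.559 = 3804 g.

3.80 kg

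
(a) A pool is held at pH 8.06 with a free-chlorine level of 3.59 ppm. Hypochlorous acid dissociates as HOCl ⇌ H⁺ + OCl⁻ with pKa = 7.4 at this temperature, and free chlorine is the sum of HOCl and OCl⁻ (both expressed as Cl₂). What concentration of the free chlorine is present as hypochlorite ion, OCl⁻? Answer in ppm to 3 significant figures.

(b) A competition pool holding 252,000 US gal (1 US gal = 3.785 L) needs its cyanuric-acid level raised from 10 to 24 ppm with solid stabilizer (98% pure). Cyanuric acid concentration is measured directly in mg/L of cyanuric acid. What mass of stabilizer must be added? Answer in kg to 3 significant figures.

(a) [OCl⁻]/[HOCl] = 10^(pH − pKa) = 10^(8.06 − 7.4) = 10^0.66 = 4.571.
(a) Fraction as HOCl = 1 / (1 + 4.571) = 0.1795.
(a) OCl⁻ = (1 − 0.1795) × 3.59 ppm = 2.946 ppm.

(b) Volume: 252,000 US gal × 3.785 L/gal = 953,820 L.
(b) CYA to add: (24 − 10) = 14 mg/L × 953,820 L = 13,350 g cyanuric acid.
(b) At 98% purity: 13,350 / 0.98 = 13,630 g product.

(a) 2.95 ppm; (b) 13.6 kg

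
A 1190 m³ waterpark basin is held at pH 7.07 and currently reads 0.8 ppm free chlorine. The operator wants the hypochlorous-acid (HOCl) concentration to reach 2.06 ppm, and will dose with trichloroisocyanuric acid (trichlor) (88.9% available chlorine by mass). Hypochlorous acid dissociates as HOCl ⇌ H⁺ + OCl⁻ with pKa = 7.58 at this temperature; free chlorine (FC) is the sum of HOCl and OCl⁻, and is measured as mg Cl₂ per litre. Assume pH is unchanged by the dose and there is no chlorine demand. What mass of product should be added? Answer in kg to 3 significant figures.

2.54 kg

Volume: 1190 m³ = 1,190,000 L.
[OCl⁻]/[HOCl] = 10^(pH − pKa) = 10^(7.07 − 7.58) = 0.309; fraction as HOCl = 1/(1 + 0.309) = 0.7639.
Free chlorine required for 2.06 ppm HOCl: 2.06 / 0.7639 = 2.697 ppm.
FC to add: 2.697 − 0.8 = 1.897 mg/L as Cl₂.
Cl₂ equivalent: 1.897 mg/L × 1,190,000 L = 2257 g.
Product at 88.9% available Cl: 2257 / 0.889 = 2539 g.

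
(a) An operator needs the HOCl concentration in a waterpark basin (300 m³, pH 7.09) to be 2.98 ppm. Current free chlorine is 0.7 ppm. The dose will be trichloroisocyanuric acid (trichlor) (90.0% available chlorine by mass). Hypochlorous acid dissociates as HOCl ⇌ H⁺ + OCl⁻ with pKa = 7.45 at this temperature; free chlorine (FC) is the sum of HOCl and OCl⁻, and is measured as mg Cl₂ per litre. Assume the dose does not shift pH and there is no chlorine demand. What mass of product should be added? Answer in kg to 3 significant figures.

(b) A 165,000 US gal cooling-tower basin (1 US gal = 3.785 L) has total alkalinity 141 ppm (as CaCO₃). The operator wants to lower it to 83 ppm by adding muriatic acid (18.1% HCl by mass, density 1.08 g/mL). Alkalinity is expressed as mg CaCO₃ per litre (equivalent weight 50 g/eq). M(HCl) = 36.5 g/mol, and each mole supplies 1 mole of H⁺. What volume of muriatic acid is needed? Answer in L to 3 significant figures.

(a) Volume: 300 m³ = 300,000 L.
(a) [OCl⁻]/[HOCl] = 10^(pH − pKa) = 10^(7.09 − 7.45) = 0.4365; fraction as HOCl = 1/(1 + 0.4365) = 0.6961.
(a) Free chlorine required for 2.98 ppm HOCl: 2.98 / 0.6961 = 4.281 ppm.
(a) FC to add: 4.281 − 0.7 = 3.581 mg/L as Cl₂.
(a) Cl₂ equivalent: 3.581 mg/L × 300,000 L = 1074 g.
(a) Product at 90.0% available Cl: 1074 / 0.9 = 1194 g.

(b) Volume: 165,000 US gal × 3.785 L/gal = 624,525 L.
(b) Alkalinity to neutralize: (141 − 83) = 58 mg/L as CaCO₃ × 624,525 L = 36,220 g as CaCO₃.
(b) Equivalents of H⁺ required: 36,220 ÷ 50 g/eq = 724.4 eq = 724.4 mol HCl.
(b) Mass of HCl: 724.4 × 36.5 = 26,440 g.
(b) Mass of 18.1% solution: 26,440 / 0.181 = 146,100 g.
(b) Volume: 146,100 g ÷ 1.08 g/mL = 135,300 mL.

(a) 1.19 kg; (b) 135 L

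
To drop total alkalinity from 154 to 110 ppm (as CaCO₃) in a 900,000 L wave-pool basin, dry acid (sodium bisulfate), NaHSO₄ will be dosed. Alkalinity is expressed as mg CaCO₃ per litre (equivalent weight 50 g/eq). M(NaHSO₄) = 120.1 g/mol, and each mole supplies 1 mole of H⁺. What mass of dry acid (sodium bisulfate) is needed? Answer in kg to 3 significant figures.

Alkalinity to neutralize: (154 − 110) = 44 mg/L as CaCO₃ × 900,000 L = 39,600 g as CaCO₃.
Equivalents of H⁺ required: 39,600 ÷ 50 g/eq = 792 eq = 792 mol NaHSO₄.
Mass of NaHSO₄: 792 × 120.1 = 95,120 g.

95.1 kg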